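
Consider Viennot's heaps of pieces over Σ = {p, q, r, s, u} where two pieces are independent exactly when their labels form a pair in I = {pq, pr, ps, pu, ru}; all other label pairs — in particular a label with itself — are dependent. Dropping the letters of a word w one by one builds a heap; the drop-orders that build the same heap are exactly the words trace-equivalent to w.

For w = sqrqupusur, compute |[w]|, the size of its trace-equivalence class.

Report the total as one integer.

20

0(s) covers ∅
1(q) covers 0:s
2(r) covers 1:q
3(q) covers 2:r
4(u) covers 3:q
5(p) covers ∅
6(u) covers 4:u
7(s) covers 6:u
8(u) covers 7:s
9(r) covers 7:s
floor of heap: 0:s, 5:p
completions by unplaced set U, small U first (add the entries for U minus each lowest piece of U):
  |U|=1: {5}:1  {8}:1  {9}:1
  |U|=2: {5,8}:2  {5,9}:2  {8,9}:2
  |U|=3: {5,8,9}:6  {7,8,9}:2
  |U|=4: {5,7,8,9}:8  {6,7,8,9}:2
  |U|=5: {4,6,7,8,9}:2  {5,6,7,8,9}:10
  |U|=6: {3,4,6,7,8,9}:2  {4,5,6,7,8,9}:12
  |U|=7: {2,3,4,6,7,8,9}:2  {3,4,5,6,7,8,9}:14
  |U|=8: {1,2,3,4,6,7,8,9}:2  {2,3,4,5,6,7,8,9}:16
  start at 0(s): 18
  start at 5(p): 2
sum over floor = 20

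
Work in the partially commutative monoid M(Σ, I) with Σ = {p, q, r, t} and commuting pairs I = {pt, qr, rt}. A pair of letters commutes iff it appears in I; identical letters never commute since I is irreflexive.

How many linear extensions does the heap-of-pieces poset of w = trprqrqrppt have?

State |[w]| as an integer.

155

drop 0:t onto floor
drop 1:r onto floor
drop 2:p onto {1:r}
drop 3:r onto {2:p}
drop 4:q onto {0:t, 2:p}
drop 5:r onto {3:r}
drop 6:q onto {4:q}
drop 7:r onto {5:r}
drop 8:p onto {6:q, 7:r}
drop 9:p onto {8:p}
drop 10:t onto {6:q}
ground layer = {0:t, 1:r}
drop-orders for the pieces not yet dropped (sum over which currently-grounded one goes next):
  1 to go: {9} 1  {10} 1
  2 to go: {8,9} 1  {9,10} 2
  3 to go: {7,8,9} 1  {8,9,10} 3
  4 to go: {5,7,8,9} 1  {6,8,9,10} 3  {7,8,9,10} 4
  5 to go: {3,5,7,8,9} 1  {4,6,8,9,10} 3  {5,7,8,9,10} 5  {6,7,8,9,10} 7
  6 to go: {0,4,6,8,9,10} 3  {3,5,7,8,9,10} 6  {4,6,7,8,9,10} 10  {5,6,7,8,9,10} 12
  7 to go: {0,4,6,7,8,9,10} 13  {3,5,6,7,8,9,10} 18  {4,5,6,7,8,9,10} 22
  8 to go: {0,4,5,6,7,8,9,10} 35  {3,4,5,6,7,8,9,10} 40
  9 to go: {0,3,4,5,6,7,8,9,10} 75  {2,3,4,5,6,7,8,9,10} 40
  if 0:t drops first: 40 orders
  if 1:r drops first: 115 orders
heap linearizations: 155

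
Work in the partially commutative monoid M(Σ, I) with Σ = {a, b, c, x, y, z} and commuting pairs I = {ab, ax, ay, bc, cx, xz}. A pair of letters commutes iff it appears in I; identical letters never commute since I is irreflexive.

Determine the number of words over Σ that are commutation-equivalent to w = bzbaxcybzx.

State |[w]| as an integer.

12

piece 0:b — minimal
piece 1:z rests on {0:b}
piece 2:b rests on {1:z}
piece 3:a rests on {1:z}
piece 4:x rests on {2:b}
piece 5:c rests on {3:a}
piece 6:y rests on {4:x, 5:c}
piece 7:b rests on {6:y}
piece 8:z rests on {7:b}
piece 9:x rests on {7:b}
minimal pieces: {0:b}
ways to finish when only these pieces remain (= sum over removing one remaining piece with nothing left below it):
  1 left: {8}→1  {9}→1
  2 left: {8,9}→2
  3 left: {7,8,9}→2
  4 left: {6,7,8,9}→2
  5 left: {4,6,7,8,9}→2  {5,6,7,8,9}→2
  6 left: {2,4,6,7,8,9}→2  {3,5,6,7,8,9}→2  {4,5,6,7,8,9}→4
  7 left: {2,4,5,6,7,8,9}→6  {3,4,5,6,7,8,9}→6
  8 left: {2,3,4,5,6,7,8,9}→12
  placing 0:b first → 12 extensions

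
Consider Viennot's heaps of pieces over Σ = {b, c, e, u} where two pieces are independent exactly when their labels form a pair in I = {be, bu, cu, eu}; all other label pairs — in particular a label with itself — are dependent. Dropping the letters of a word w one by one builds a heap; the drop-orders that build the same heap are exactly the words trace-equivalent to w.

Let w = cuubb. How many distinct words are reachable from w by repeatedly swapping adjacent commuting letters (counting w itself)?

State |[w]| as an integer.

drop 0:c onto floor
drop 1:u onto floor
drop 2:u onto {1:u}
drop 3:b onto {0:c}
drop 4:b onto {3:b}
ground layer = {0:c, 1:u}
drop-orders for the pieces not yet dropped (sum over which currently-grounded one goes next):
  1 to go: {2} 1  {4} 1
  2 to go: {1,2} 1  {2,4} 2  {3,4} 1
  3 to go: {0,3,4} 1  {1,2,4} 3  {2,3,4} 3
  if 0:c drops first: 6 orders
  if 1:u drops first: 4 orders
heap linearizations: 10

10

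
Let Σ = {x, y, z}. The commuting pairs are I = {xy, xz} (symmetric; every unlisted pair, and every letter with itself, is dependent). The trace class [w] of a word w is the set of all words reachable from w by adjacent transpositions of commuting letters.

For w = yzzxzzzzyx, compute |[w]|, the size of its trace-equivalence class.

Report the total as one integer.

piece 0:y — minimal
piece 1:z rests on {0:y}
piece 2:z rests on {1:z}
piece 3:x — minimal
piece 4:z rests on {2:z}
piece 5:z rests on {4:z}
piece 6:z rests on {5:z}
piece 7:z rests on {6:z}
piece 8:y rests on {7:z}
piece 9:x rests on {3:x}
minimal pieces: {0:y, 3:x}
ways to finish when only these pieces remain (= sum over removing one remaining piece with nothing left below it):
  1 left: {8}→1  {9}→1
  2 left: {3,9}→1  {7,8}→1  {8,9}→2
  3 left: {3,8,9}→3  {6,7,8}→1  {7,8,9}→3
  4 left: {3,7,8,9}→6  {5,6,7,8}→1  {6,7,8,9}→4
  5 left: {3,6,7,8,9}→10  {4,5,6,7,8}→1  {5,6,7,8,9}→5
  6 left: {2,4,5,6,7,8}→1  {3,5,6,7,8,9}→15  {4,5,6,7,8,9}→6
  7 left: {1,2,4,5,6,7,8}→1  {2,4,5,6,7,8,9}→7  {3,4,5,6,7,8,9}→21
  8 left: {0,1,2,4,5,6,7,8}→1  {1,2,4,5,6,7,8,9}→8  {2,3,4,5,6,7,8,9}→28
  placing 0:y first → 36 extensions
  placing 3:x first → 9 extensions
total linear extensions = 45

45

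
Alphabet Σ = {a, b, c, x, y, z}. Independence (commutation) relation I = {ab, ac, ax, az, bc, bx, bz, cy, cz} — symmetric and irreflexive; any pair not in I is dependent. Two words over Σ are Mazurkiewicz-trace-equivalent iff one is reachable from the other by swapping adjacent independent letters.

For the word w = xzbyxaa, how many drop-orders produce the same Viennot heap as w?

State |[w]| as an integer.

drop 0:x onto floor
drop 1:z onto {0:x}
drop 2:b onto floor
drop 3:y onto {1:z, 2:b}
drop 4:x onto {3:y}
drop 5:a onto {3:y}
drop 6:a onto {5:a}
ground layer = {0:x, 2:b}
drop-orders for the pieces not yet dropped (sum over which currently-grounded one goes next):
  1 to go: {4} 1  {6} 1
  2 to go: {4,6} 2  {5,6} 1
  3 to go: {4,5,6} 3
  4 to go: {3,4,5,6} 3
  5 to go: {1,3,4,5,6} 3  {2,3,4,5,6} 3
  if 0:x drops first: 6 orders
  if 2:b drops first: 3 orders
heap linearizations: 9

9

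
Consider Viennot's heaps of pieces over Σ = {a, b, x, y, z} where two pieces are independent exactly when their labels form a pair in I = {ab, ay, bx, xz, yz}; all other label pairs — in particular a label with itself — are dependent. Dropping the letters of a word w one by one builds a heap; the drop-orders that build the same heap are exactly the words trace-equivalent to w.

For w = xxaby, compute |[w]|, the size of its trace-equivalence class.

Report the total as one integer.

7

piece 0:x — minimal
piece 1:x rests on {0:x}
piece 2:a rests on {1:x}
piece 3:b — minimal
piece 4:y rests on {1:x, 3:b}
minimal pieces: {0:x, 3:b}
ways to finish when only these pieces remain (= sum over removing one remaining piece with nothing left below it):
  1 left: {2}→1  {4}→1
  2 left: {2,4}→2  {3,4}→1
  3 left: {1,2,4}→2  {2,3,4}→3
  placing 0:x first → 5 extensions
  placing 3:b first → 2 extensions
total linear extensions = 7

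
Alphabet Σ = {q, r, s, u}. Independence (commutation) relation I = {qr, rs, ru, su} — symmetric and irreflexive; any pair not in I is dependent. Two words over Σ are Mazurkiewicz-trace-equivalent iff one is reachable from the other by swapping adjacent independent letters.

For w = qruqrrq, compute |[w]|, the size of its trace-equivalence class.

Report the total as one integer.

drop 0:q onto floor
drop 1:r onto floor
drop 2:u onto {0:q}
drop 3:q onto {2:u}
drop 4:r onto {1:r}
drop 5:r onto {4:r}
drop 6:q onto {3:q}
ground layer = {0:q, 1:r}
drop-orders for the pieces not yet dropped (sum over which currently-grounded one goes next):
  1 to go: {5} 1  {6} 1
  2 to go: {3,6} 1  {4,5} 1  {5,6} 2
  3 to go: {1,4,5} 1  {2,3,6} 1  {3,5,6} 3  {4,5,6} 3
  4 to go: {0,2,3,6} 1  {1,4,5,6} 4  {2,3,5,6} 4  {3,4,5,6} 6
  5 to go: {0,2,3,5,6} 5  {1,3,4,5,6} 10  {2,3,4,5,6} 10
  if 0:q drops first: 20 orders
  if 1:r drops first: 15 orders
heap linearizations: 35

35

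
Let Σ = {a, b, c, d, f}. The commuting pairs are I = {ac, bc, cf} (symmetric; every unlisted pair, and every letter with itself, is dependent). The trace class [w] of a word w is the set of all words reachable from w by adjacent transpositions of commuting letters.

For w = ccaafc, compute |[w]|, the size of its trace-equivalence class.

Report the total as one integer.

20

piece 0:c — minimal
piece 1:c rests on {0:c}
piece 2:a — minimal
piece 3:a rests on {2:a}
piece 4:f rests on {3:a}
piece 5:c rests on {1:c}
minimal pieces: {0:c, 2:a}
ways to finish when only these pieces remain (= sum over removing one remaining piece with nothing left below it):
  1 left: {4}→1  {5}→1
  2 left: {1,5}→1  {3,4}→1  {4,5}→2
  3 left: {0,1,5}→1  {1,4,5}→3  {2,3,4}→1  {3,4,5}→3
  4 left: {0,1,4,5}→4  {1,3,4,5}→6  {2,3,4,5}→4
  placing 0:c first → 10 extensions
  placing 2:a first → 10 extensions
total linear extensions = 20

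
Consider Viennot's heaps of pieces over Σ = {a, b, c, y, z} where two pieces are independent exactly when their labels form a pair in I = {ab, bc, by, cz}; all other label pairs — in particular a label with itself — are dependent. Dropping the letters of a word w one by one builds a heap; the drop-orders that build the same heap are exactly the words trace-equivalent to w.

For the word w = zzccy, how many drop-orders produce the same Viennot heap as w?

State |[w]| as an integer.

#0=z has no predecessor
#1=z depends on [0:z]
#2=c has no predecessor
#3=c depends on [2:c]
#4=y depends on [1:z, 3:c]
sources: [0:z, 2:c]
N(rest) = Σ N(rest − s) over sources s of rest; N(one piece) = 1:
  size 1 → [4]=1
  size 2 → [1,4]=1  [3,4]=1
  size 3 → [0,1,4]=1  [1,3,4]=2  [2,3,4]=1
  first=0(z) contributes 3
  first=2(c) contributes 3
|[w]| = 6

6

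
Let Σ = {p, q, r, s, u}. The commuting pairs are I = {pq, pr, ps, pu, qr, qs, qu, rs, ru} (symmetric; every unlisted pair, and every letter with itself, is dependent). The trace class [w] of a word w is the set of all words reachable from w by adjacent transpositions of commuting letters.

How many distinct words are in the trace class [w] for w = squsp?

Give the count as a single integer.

piece 0:s — minimal
piece 1:q — minimal
piece 2:u rests on {0:s}
piece 3:s rests on {2:u}
piece 4:p — minimal
minimal pieces: {0:s, 1:q, 4:p}
ways to finish when only these pieces remain (= sum over removing one remaining piece with nothing left below it):
  1 left: {1}→1  {3}→1  {4}→1
  2 left: {1,3}→2  {1,4}→2  {2,3}→1  {3,4}→2
  3 left: {0,2,3}→1  {1,2,3}→3  {1,3,4}→6  {2,3,4}→3
  placing 0:s first → 12 extensions
  placing 1:q first → 4 extensions
  placing 4:p first → 4 extensions
total linear extensions = 20

20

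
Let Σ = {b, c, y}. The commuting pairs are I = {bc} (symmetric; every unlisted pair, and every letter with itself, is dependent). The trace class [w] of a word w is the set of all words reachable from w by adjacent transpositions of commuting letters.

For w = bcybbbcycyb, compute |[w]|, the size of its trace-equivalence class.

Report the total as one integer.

8

0(b) covers ∅
1(c) covers ∅
2(y) covers 0:b, 1:c
3(b) covers 2:y
4(b) covers 3:b
5(b) covers 4:b
6(c) covers 2:y
7(y) covers 5:b, 6:c
8(c) covers 7:y
9(y) covers 8:c
10(b) covers 9:y
floor of heap: 0:b, 1:c
completions by unplaced set U, small U first (add the entries for U minus each lowest piece of U):
  |U|=1: {10}:1
  |U|=2: {9,10}:1
  |U|=3: {8,9,10}:1
  |U|=4: {7,8,9,10}:1
  |U|=5: {5,7,8,9,10}:1  {6,7,8,9,10}:1
  |U|=6: {4,5,7,8,9,10}:1  {5,6,7,8,9,10}:2
  |U|=7: {3,4,5,7,8,9,10}:1  {4,5,6,7,8,9,10}:3
  |U|=8: {3,4,5,6,7,8,9,10}:4
  |U|=9: {2,3,4,5,6,7,8,9,10}:4
  start at 0(b): 4
  start at 1(c): 4
sum over floor = 8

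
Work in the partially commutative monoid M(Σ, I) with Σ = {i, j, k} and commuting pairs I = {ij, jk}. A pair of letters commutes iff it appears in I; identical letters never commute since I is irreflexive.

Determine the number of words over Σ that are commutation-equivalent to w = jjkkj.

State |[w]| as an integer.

piece 0:j — minimal
piece 1:j rests on {0:j}
piece 2:k — minimal
piece 3:k rests on {2:k}
piece 4:j rests on {1:j}
minimal pieces: {0:j, 2:k}
ways to finish when only these pieces remain (= sum over removing one remaining piece with nothing left below it):
  1 left: {3}→1  {4}→1
  2 left: {1,4}→1  {2,3}→1  {3,4}→2
  3 left: {0,1,4}→1  {1,3,4}→3  {2,3,4}→3
  placing 0:j first → 6 extensions
  placing 2:k first → 4 extensions
total linear extensions = 10

10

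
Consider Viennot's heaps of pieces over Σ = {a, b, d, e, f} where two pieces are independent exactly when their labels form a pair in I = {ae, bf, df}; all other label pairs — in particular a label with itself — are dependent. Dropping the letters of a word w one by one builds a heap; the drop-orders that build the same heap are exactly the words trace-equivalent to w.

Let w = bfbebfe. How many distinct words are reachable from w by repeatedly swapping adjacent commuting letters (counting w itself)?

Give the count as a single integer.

piece 0:b — minimal
piece 1:f — minimal
piece 2:b rests on {0:b}
piece 3:e rests on {1:f, 2:b}
piece 4:b rests on {3:e}
piece 5:f rests on {3:e}
piece 6:e rests on {4:b, 5:f}
minimal pieces: {0:b, 1:f}
ways to finish when only these pieces remain (= sum over removing one remaining piece with nothing left below it):
  1 left: {6}→1
  2 left: {4,6}→1  {5,6}→1
  3 left: {4,5,6}→2
  4 left: {3,4,5,6}→2
  5 left: {1,3,4,5,6}→2  {2,3,4,5,6}→2
  placing 0:b first → 4 extensions
  placing 1:f first → 2 extensions
total linear extensions = 6

6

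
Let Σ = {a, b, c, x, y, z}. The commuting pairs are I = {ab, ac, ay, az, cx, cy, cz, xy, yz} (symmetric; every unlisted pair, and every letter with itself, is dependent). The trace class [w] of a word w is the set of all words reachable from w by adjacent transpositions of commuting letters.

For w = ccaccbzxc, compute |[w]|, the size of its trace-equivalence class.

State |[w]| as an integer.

0(c) covers ∅
1(c) covers 0:c
2(a) covers ∅
3(c) covers 1:c
4(c) covers 3:c
5(b) covers 4:c
6(z) covers 5:b
7(x) covers 2:a, 6:z
8(c) covers 5:b
floor of heap: 0:c, 2:a
completions by unplaced set U, small U first (add the entries for U minus each lowest piece of U):
  |U|=1: {7}:1  {8}:1
  |U|=2: {2,7}:1  {6,7}:1  {7,8}:2
  |U|=3: {2,6,7}:2  {2,7,8}:3  {6,7,8}:3
  |U|=4: {2,6,7,8}:8  {5,6,7,8}:3
  |U|=5: {2,5,6,7,8}:11  {4,5,6,7,8}:3
  |U|=6: {2,4,5,6,7,8}:14  {3,4,5,6,7,8}:3
  |U|=7: {1,3,4,5,6,7,8}:3  {2,3,4,5,6,7,8}:17
  start at 0(c): 20
  start at 2(a): 3
sum over floor = 23

23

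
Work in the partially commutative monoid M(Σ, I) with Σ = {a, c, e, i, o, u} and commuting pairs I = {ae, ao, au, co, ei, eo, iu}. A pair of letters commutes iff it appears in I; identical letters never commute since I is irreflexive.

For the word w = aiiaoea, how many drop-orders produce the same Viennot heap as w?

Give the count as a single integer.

#0=a has no predecessor
#1=i depends on [0:a]
#2=i depends on [1:i]
#3=a depends on [2:i]
#4=o depends on [2:i]
#5=e has no predecessor
#6=a depends on [3:a]
sources: [0:a, 5:e]
N(rest) = Σ N(rest − s) over sources s of rest; N(one piece) = 1:
  size 1 → [4]=1  [5]=1  [6]=1
  size 2 → [3,6]=1  [4,5]=2  [4,6]=2  [5,6]=2
  size 3 → [3,4,6]=3  [3,5,6]=3  [4,5,6]=6
  size 4 → [2,3,4,6]=3  [3,4,5,6]=12
  size 5 → [1,2,3,4,6]=3  [2,3,4,5,6]=15
  first=0(a) contributes 18
  first=5(e) contributes 3
|[w]| = 21

21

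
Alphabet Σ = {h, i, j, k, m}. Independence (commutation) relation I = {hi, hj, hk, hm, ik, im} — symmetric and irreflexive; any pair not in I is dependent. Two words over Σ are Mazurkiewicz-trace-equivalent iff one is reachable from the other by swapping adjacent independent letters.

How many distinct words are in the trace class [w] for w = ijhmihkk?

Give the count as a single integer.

#0=i has no predecessor
#1=j depends on [0:i]
#2=h has no predecessor
#3=m depends on [1:j]
#4=i depends on [1:j]
#5=h depends on [2:h]
#6=k depends on [3:m]
#7=k depends on [6:k]
sources: [0:i, 2:h]
N(rest) = Σ N(rest − s) over sources s of rest; N(one piece) = 1:
  size 1 → [4]=1  [5]=1  [7]=1
  size 2 → [2,5]=1  [4,5]=2  [4,7]=2  [5,7]=2  [6,7]=1
  size 3 → [2,4,5]=3  [2,5,7]=3  [3,6,7]=1  [4,5,7]=6  [4,6,7]=3  [5,6,7]=3
  size 4 → [2,4,5,7]=12  [2,5,6,7]=6  [3,4,6,7]=4  [3,5,6,7]=4  [4,5,6,7]=12
  size 5 → [1,3,4,6,7]=4  [2,3,5,6,7]=10  [2,4,5,6,7]=30  [3,4,5,6,7]=20
  size 6 → [0,1,3,4,6,7]=4  [1,3,4,5,6,7]=24  [2,3,4,5,6,7]=60
  first=0(i) contributes 84
  first=2(h) contributes 28
|[w]| = 112

112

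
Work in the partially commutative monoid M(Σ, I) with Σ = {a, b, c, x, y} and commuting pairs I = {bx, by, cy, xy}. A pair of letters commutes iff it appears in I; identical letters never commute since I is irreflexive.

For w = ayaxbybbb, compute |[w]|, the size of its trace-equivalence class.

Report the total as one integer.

0(a) covers ∅
1(y) covers 0:a
2(a) covers 1:y
3(x) covers 2:a
4(b) covers 2:a
5(y) covers 2:a
6(b) covers 4:b
7(b) covers 6:b
8(b) covers 7:b
floor of heap: 0:a
completions by unplaced set U, small U first (add the entries for U minus each lowest piece of U):
  |U|=1: {3}:1  {5}:1  {8}:1
  |U|=2: {3,5}:2  {3,8}:2  {5,8}:2  {7,8}:1
  |U|=3: {3,5,8}:6  {3,7,8}:3  {5,7,8}:3  {6,7,8}:1
  |U|=4: {3,5,7,8}:12  {3,6,7,8}:4  {4,6,7,8}:1  {5,6,7,8}:4
  |U|=5: {3,4,6,7,8}:5  {3,5,6,7,8}:20  {4,5,6,7,8}:5
  |U|=6: {3,4,5,6,7,8}:30
  |U|=7: {2,3,4,5,6,7,8}:30
  start at 0(a): 30

30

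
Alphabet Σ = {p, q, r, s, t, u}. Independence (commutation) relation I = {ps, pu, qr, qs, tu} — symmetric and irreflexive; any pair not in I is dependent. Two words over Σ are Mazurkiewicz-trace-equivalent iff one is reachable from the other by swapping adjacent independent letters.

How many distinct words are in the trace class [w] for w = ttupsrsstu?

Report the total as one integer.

14

#0=t has no predecessor
#1=t depends on [0:t]
#2=u has no predecessor
#3=p depends on [1:t]
#4=s depends on [1:t, 2:u]
#5=r depends on [3:p, 4:s]
#6=s depends on [5:r]
#7=s depends on [6:s]
#8=t depends on [7:s]
#9=u depends on [7:s]
sources: [0:t, 2:u]
N(rest) = Σ N(rest − s) over sources s of rest; N(one piece) = 1:
  size 1 → [8]=1  [9]=1
  size 2 → [8,9]=2
  size 3 → [7,8,9]=2
  size 4 → [6,7,8,9]=2
  size 5 → [5,6,7,8,9]=2
  size 6 → [3,5,6,7,8,9]=2  [4,5,6,7,8,9]=2
  size 7 → [2,4,5,6,7,8,9]=2  [3,4,5,6,7,8,9]=4
  size 8 → [1,3,4,5,6,7,8,9]=4  [2,3,4,5,6,7,8,9]=6
  first=0(t) contributes 10
  first=2(u) contributes 4
|[w]| = 14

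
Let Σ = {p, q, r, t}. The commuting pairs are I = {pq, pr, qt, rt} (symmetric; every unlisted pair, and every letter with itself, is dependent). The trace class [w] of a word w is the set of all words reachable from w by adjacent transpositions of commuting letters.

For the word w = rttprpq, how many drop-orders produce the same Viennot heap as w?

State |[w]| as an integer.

piece 0:r — minimal
piece 1:t — minimal
piece 2:t rests on {1:t}
piece 3:p rests on {2:t}
piece 4:r rests on {0:r}
piece 5:p rests on {3:p}
piece 6:q rests on {4:r}
minimal pieces: {0:r, 1:t}
ways to finish when only these pieces remain (= sum over removing one remaining piece with nothing left below it):
  1 left: {5}→1  {6}→1
  2 left: {3,5}→1  {4,6}→1  {5,6}→2
  3 left: {0,4,6}→1  {2,3,5}→1  {3,5,6}→3  {4,5,6}→3
  4 left: {0,4,5,6}→4  {1,2,3,5}→1  {2,3,5,6}→4  {3,4,5,6}→6
  5 left: {0,3,4,5,6}→10  {1,2,3,5,6}→5  {2,3,4,5,6}→10
  placing 0:r first → 15 extensions
  placing 1:t first → 20 extensions
total linear extensions = 35

35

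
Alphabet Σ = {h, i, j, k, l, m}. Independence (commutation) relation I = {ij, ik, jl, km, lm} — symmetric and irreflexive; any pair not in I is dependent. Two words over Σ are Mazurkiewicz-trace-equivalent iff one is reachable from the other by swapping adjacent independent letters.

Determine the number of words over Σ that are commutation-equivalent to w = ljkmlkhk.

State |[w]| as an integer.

piece 0:l — minimal
piece 1:j — minimal
piece 2:k rests on {0:l, 1:j}
piece 3:m rests on {1:j}
piece 4:l rests on {2:k}
piece 5:k rests on {4:l}
piece 6:h rests on {3:m, 5:k}
piece 7:k rests on {6:h}
minimal pieces: {0:l, 1:j}
ways to finish when only these pieces remain (= sum over removing one remaining piece with nothing left below it):
  1 left: {7}→1
  2 left: {6,7}→1
  3 left: {3,6,7}→1  {5,6,7}→1
  4 left: {3,5,6,7}→2  {4,5,6,7}→1
  5 left: {2,4,5,6,7}→1  {3,4,5,6,7}→3
  6 left: {0,2,4,5,6,7}→1  {2,3,4,5,6,7}→4
  placing 0:l first → 4 extensions
  placing 1:j first → 5 extensions
total linear extensions = 9

9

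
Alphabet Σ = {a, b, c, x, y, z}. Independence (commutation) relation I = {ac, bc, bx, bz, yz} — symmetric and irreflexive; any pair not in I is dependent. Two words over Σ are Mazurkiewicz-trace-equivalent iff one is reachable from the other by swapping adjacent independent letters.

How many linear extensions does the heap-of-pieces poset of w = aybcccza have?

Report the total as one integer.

#0=a has no predecessor
#1=y depends on [0:a]
#2=b depends on [1:y]
#3=c depends on [1:y]
#4=c depends on [3:c]
#5=c depends on [4:c]
#6=z depends on [5:c]
#7=a depends on [2:b, 6:z]
sources: [0:a]
N(rest) = Σ N(rest − s) over sources s of rest; N(one piece) = 1:
  size 1 → [7]=1
  size 2 → [2,7]=1  [6,7]=1
  size 3 → [2,6,7]=2  [5,6,7]=1
  size 4 → [2,5,6,7]=3  [4,5,6,7]=1
  size 5 → [2,4,5,6,7]=4  [3,4,5,6,7]=1
  size 6 → [2,3,4,5,6,7]=5
  first=0(a) contributes 5

5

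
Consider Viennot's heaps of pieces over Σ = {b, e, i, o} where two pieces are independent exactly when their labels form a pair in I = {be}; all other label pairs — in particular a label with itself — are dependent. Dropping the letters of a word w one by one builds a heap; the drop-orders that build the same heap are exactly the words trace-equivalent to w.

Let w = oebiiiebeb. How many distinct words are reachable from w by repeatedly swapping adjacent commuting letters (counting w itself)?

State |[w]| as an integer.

0(o) covers ∅
1(e) covers 0:o
2(b) covers 0:o
3(i) covers 1:e, 2:b
4(i) covers 3:i
5(i) covers 4:i
6(e) covers 5:i
7(b) covers 5:i
8(e) covers 6:e
9(b) covers 7:b
floor of heap: 0:o
completions by unplaced set U, small U first (add the entries for U minus each lowest piece of U):
  |U|=1: {8}:1  {9}:1
  |U|=2: {6,8}:1  {7,9}:1  {8,9}:2
  |U|=3: {6,8,9}:3  {7,8,9}:3
  |U|=4: {6,7,8,9}:6
  |U|=5: {5,6,7,8,9}:6
  |U|=6: {4,5,6,7,8,9}:6
  |U|=7: {3,4,5,6,7,8,9}:6
  |U|=8: {1,3,4,5,6,7,8,9}:6  {2,3,4,5,6,7,8,9}:6
  start at 0(o): 12

12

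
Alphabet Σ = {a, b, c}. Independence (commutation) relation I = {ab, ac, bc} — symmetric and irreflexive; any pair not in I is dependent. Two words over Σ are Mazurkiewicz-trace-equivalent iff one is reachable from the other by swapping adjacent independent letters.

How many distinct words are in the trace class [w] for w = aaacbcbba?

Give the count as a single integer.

1260

piece 0:a — minimal
piece 1:a rests on {0:a}
piece 2:a rests on {1:a}
piece 3:c — minimal
piece 4:b — minimal
piece 5:c rests on {3:c}
piece 6:b rests on {4:b}
piece 7:b rests on {6:b}
piece 8:a rests on {2:a}
minimal pieces: {0:a, 3:c, 4:b}
ways to finish when only these pieces remain (= sum over removing one remaining piece with nothing left below it):
  1 left: {5}→1  {7}→1  {8}→1
  2 left: {2,8}→1  {3,5}→1  {5,7}→2  {5,8}→2  {6,7}→1  {7,8}→2
  3 left: {1,2,8}→1  {2,5,8}→3  {2,7,8}→3  {3,5,7}→3  {3,5,8}→3  {4,6,7}→1  {5,6,7}→3  {5,7,8}→6  {6,7,8}→3
  4 left: {0,1,2,8}→1  {1,2,5,8}→4  {1,2,7,8}→4  {2,3,5,8}→6  {2,5,7,8}→12  {2,6,7,8}→6  {3,5,6,7}→6  {3,5,7,8}→12  {4,5,6,7}→4  {4,6,7,8}→4  {5,6,7,8}→12
  5 left: {0,1,2,5,8}→5  {0,1,2,7,8}→5  {1,2,3,5,8}→10  {1,2,5,7,8}→20  {1,2,6,7,8}→10  {2,3,5,7,8}→30  {2,4,6,7,8}→10  {2,5,6,7,8}→30  {3,4,5,6,7}→10  {3,5,6,7,8}→30  {4,5,6,7,8}→20
  6 left: {0,1,2,3,5,8}→15  {0,1,2,5,7,8}→30  {0,1,2,6,7,8}→15  {1,2,3,5,7,8}→60  {1,2,4,6,7,8}→20  {1,2,5,6,7,8}→60  {2,3,5,6,7,8}→90  {2,4,5,6,7,8}→60  {3,4,5,6,7,8}→60
  7 left: {0,1,2,3,5,7,8}→105  {0,1,2,4,6,7,8}→35  {0,1,2,5,6,7,8}→105  {1,2,3,5,6,7,8}→210  {1,2,4,5,6,7,8}→140  {2,3,4,5,6,7,8}→210
  placing 0:a first → 560 extensions
  placing 3:c first → 280 extensions
  placing 4:b first → 420 extensions
total linear extensions = 1260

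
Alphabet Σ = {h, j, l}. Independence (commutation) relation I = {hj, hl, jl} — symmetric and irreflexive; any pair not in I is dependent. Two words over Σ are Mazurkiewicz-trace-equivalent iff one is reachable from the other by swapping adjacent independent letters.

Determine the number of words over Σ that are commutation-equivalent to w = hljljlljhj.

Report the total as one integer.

#0=h has no predecessor
#1=l has no predecessor
#2=j has no predecessor
#3=l depends on [1:l]
#4=j depends on [2:j]
#5=l depends on [3:l]
#6=l depends on [5:l]
#7=j depends on [4:j]
#8=h depends on [0:h]
#9=j depends on [7:j]
sources: [0:h, 1:l, 2:j]
N(rest) = Σ N(rest − s) over sources s of rest; N(one piece) = 1:
  size 1 → [6]=1  [8]=1  [9]=1
  size 2 → [0,8]=1  [5,6]=1  [6,8]=2  [6,9]=2  [7,9]=1  [8,9]=2
  size 3 → [0,6,8]=3  [0,8,9]=3  [3,5,6]=1  [4,7,9]=1  [5,6,8]=3  [5,6,9]=3  [6,7,9]=3  [6,8,9]=6  [7,8,9]=3
  size 4 → [0,5,6,8]=6  [0,6,8,9]=12  [0,7,8,9]=6  [1,3,5,6]=1  [2,4,7,9]=1  [3,5,6,8]=4  [3,5,6,9]=4  [4,6,7,9]=4  [4,7,8,9]=4  [5,6,7,9]=6  [5,6,8,9]=12  [6,7,8,9]=12
  size 5 → [0,3,5,6,8]=10  [0,4,7,8,9]=10  [0,5,6,8,9]=30  [0,6,7,8,9]=30  [1,3,5,6,8]=5  [1,3,5,6,9]=5  [2,4,6,7,9]=5  [2,4,7,8,9]=5  [3,5,6,7,9]=10  [3,5,6,8,9]=20  [4,5,6,7,9]=10  [4,6,7,8,9]=20  [5,6,7,8,9]=30
  size 6 → [0,1,3,5,6,8]=15  [0,2,4,7,8,9]=15  [0,3,5,6,8,9]=60  [0,4,6,7,8,9]=60  [0,5,6,7,8,9]=90  [1,3,5,6,7,9]=15  [1,3,5,6,8,9]=30  [2,4,5,6,7,9]=15  [2,4,6,7,8,9]=30  [3,4,5,6,7,9]=20  [3,5,6,7,8,9]=60  [4,5,6,7,8,9]=60
  size 7 → [0,1,3,5,6,8,9]=105  [0,2,4,6,7,8,9]=105  [0,3,5,6,7,8,9]=210  [0,4,5,6,7,8,9]=210  [1,3,4,5,6,7,9]=35  [1,3,5,6,7,8,9]=105  [2,3,4,5,6,7,9]=35  [2,4,5,6,7,8,9]=105  [3,4,5,6,7,8,9]=140
  size 8 → [0,1,3,5,6,7,8,9]=420  [0,2,4,5,6,7,8,9]=420  [0,3,4,5,6,7,8,9]=560  [1,2,3,4,5,6,7,9]=70  [1,3,4,5,6,7,8,9]=280  [2,3,4,5,6,7,8,9]=280
  first=0(h) contributes 630
  first=1(l) contributes 1260
  first=2(j) contributes 1260
|[w]| = 3150

3150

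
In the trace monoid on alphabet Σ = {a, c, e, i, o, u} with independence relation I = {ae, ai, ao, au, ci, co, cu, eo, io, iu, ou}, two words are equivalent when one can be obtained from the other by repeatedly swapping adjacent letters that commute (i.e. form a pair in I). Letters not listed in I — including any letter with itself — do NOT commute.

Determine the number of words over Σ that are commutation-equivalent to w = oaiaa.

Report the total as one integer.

piece 0:o — minimal
piece 1:a — minimal
piece 2:i — minimal
piece 3:a rests on {1:a}
piece 4:a rests on {3:a}
minimal pieces: {0:o, 1:a, 2:i}
ways to finish when only these pieces remain (= sum over removing one remaining piece with nothing left below it):
  1 left: {0}→1  {2}→1  {4}→1
  2 left: {0,2}→2  {0,4}→2  {2,4}→2  {3,4}→1
  3 left: {0,2,4}→6  {0,3,4}→3  {1,3,4}→1  {2,3,4}→3
  placing 0:o first → 4 extensions
  placing 1:a first → 12 extensions
  placing 2:i first → 4 extensions
total linear extensions = 20

20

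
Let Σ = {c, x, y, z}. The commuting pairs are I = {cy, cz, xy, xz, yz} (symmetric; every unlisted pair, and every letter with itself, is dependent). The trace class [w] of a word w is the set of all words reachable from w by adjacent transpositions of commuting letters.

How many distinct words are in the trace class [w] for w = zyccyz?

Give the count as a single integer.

#0=z has no predecessor
#1=y has no predecessor
#2=c has no predecessor
#3=c depends on [2:c]
#4=y depends on [1:y]
#5=z depends on [0:z]
sources: [0:z, 1:y, 2:c]
N(rest) = Σ N(rest − s) over sources s of rest; N(one piece) = 1:
  size 1 → [3]=1  [4]=1  [5]=1
  size 2 → [0,5]=1  [1,4]=1  [2,3]=1  [3,4]=2  [3,5]=2  [4,5]=2
  size 3 → [0,3,5]=3  [0,4,5]=3  [1,3,4]=3  [1,4,5]=3  [2,3,4]=3  [2,3,5]=3  [3,4,5]=6
  size 4 → [0,1,4,5]=6  [0,2,3,5]=6  [0,3,4,5]=12  [1,2,3,4]=6  [1,3,4,5]=12  [2,3,4,5]=12
  first=0(z) contributes 30
  first=1(y) contributes 30
  first=2(c) contributes 30
|[w]| = 90

90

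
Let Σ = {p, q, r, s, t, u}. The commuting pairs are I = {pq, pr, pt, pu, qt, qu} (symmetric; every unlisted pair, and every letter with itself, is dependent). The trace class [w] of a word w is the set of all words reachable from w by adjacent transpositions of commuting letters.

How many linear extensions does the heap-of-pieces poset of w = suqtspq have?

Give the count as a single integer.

6

#0=s has no predecessor
#1=u depends on [0:s]
#2=q depends on [0:s]
#3=t depends on [1:u]
#4=s depends on [2:q, 3:t]
#5=p depends on [4:s]
#6=q depends on [4:s]
sources: [0:s]
N(rest) = Σ N(rest − s) over sources s of rest; N(one piece) = 1:
  size 1 → [5]=1  [6]=1
  size 2 → [5,6]=2
  size 3 → [4,5,6]=2
  size 4 → [2,4,5,6]=2  [3,4,5,6]=2
  size 5 → [1,3,4,5,6]=2  [2,3,4,5,6]=4
  first=0(s) contributes 6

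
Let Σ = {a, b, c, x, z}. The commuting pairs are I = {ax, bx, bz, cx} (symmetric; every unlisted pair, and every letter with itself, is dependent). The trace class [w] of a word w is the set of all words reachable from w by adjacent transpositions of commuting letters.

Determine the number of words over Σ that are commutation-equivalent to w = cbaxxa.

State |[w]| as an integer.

15

drop 0:c onto floor
drop 1:b onto {0:c}
drop 2:a onto {1:b}
drop 3:x onto floor
drop 4:x onto {3:x}
drop 5:a onto {2:a}
ground layer = {0:c, 3:x}
drop-orders for the pieces not yet dropped (sum over which currently-grounded one goes next):
  1 to go: {4} 1  {5} 1
  2 to go: {2,5} 1  {3,4} 1  {4,5} 2
  3 to go: {1,2,5} 1  {2,4,5} 3  {3,4,5} 3
  4 to go: {0,1,2,5} 1  {1,2,4,5} 4  {2,3,4,5} 6
  if 0:c drops first: 10 orders
  if 3:x drops first: 5 orders
heap linearizations: 15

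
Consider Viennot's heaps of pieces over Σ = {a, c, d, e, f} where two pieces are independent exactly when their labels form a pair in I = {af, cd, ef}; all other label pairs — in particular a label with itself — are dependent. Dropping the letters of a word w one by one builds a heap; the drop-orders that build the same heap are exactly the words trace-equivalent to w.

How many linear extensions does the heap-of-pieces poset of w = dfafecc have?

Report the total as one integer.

0(d) covers ∅
1(f) covers 0:d
2(a) covers 0:d
3(f) covers 1:f
4(e) covers 2:a
5(c) covers 3:f, 4:e
6(c) covers 5:c
floor of heap: 0:d
completions by unplaced set U, small U first (add the entries for U minus each lowest piece of U):
  |U|=1: {6}:1
  |U|=2: {5,6}:1
  |U|=3: {3,5,6}:1  {4,5,6}:1
  |U|=4: {1,3,5,6}:1  {2,4,5,6}:1  {3,4,5,6}:2
  |U|=5: {1,3,4,5,6}:3  {2,3,4,5,6}:3
  start at 0(d): 6

6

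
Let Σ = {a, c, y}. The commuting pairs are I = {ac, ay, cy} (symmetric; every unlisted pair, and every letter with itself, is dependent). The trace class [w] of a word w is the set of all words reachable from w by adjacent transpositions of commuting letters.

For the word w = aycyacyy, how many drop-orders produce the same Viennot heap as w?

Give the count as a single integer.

420

#0=a has no predecessor
#1=y has no predecessor
#2=c has no predecessor
#3=y depends on [1:y]
#4=a depends on [0:a]
#5=c depends on [2:c]
#6=y depends on [3:y]
#7=y depends on [6:y]
sources: [0:a, 1:y, 2:c]
N(rest) = Σ N(rest − s) over sources s of rest; N(one piece) = 1:
  size 1 → [4]=1  [5]=1  [7]=1
  size 2 → [0,4]=1  [2,5]=1  [4,5]=2  [4,7]=2  [5,7]=2  [6,7]=1
  size 3 → [0,4,5]=3  [0,4,7]=3  [2,4,5]=3  [2,5,7]=3  [3,6,7]=1  [4,5,7]=6  [4,6,7]=3  [5,6,7]=3
  size 4 → [0,2,4,5]=6  [0,4,5,7]=12  [0,4,6,7]=6  [1,3,6,7]=1  [2,4,5,7]=12  [2,5,6,7]=6  [3,4,6,7]=4  [3,5,6,7]=4  [4,5,6,7]=12
  size 5 → [0,2,4,5,7]=30  [0,3,4,6,7]=10  [0,4,5,6,7]=30  [1,3,4,6,7]=5  [1,3,5,6,7]=5  [2,3,5,6,7]=10  [2,4,5,6,7]=30  [3,4,5,6,7]=20
  size 6 → [0,1,3,4,6,7]=15  [0,2,4,5,6,7]=90  [0,3,4,5,6,7]=60  [1,2,3,5,6,7]=15  [1,3,4,5,6,7]=30  [2,3,4,5,6,7]=60
  first=0(a) contributes 105
  first=1(y) contributes 210
  first=2(c) contributes 105
|[w]| = 420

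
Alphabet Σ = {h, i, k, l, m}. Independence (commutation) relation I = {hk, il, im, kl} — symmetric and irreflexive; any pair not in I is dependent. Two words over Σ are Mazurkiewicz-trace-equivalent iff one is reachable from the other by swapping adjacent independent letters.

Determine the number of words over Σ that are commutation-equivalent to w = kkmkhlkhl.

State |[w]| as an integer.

15

#0=k has no predecessor
#1=k depends on [0:k]
#2=m depends on [1:k]
#3=k depends on [2:m]
#4=h depends on [2:m]
#5=l depends on [4:h]
#6=k depends on [3:k]
#7=h depends on [5:l]
#8=l depends on [7:h]
sources: [0:k]
N(rest) = Σ N(rest − s) over sources s of rest; N(one piece) = 1:
  size 1 → [6]=1  [8]=1
  size 2 → [3,6]=1  [6,8]=2  [7,8]=1
  size 3 → [3,6,8]=3  [5,7,8]=1  [6,7,8]=3
  size 4 → [3,6,7,8]=6  [4,5,7,8]=1  [5,6,7,8]=4
  size 5 → [3,5,6,7,8]=10  [4,5,6,7,8]=5
  size 6 → [3,4,5,6,7,8]=15
  size 7 → [2,3,4,5,6,7,8]=15
  first=0(k) contributes 15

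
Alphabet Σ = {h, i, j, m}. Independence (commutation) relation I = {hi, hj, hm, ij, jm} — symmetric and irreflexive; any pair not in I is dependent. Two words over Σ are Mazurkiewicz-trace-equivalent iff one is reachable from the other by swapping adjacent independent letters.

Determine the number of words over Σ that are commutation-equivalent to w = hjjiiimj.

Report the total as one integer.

#0=h has no predecessor
#1=j has no predecessor
#2=j depends on [1:j]
#3=i has no predecessor
#4=i depends on [3:i]
#5=i depends on [4:i]
#6=m depends on [5:i]
#7=j depends on [2:j]
sources: [0:h, 1:j, 3:i]
N(rest) = Σ N(rest − s) over sources s of rest; N(one piece) = 1:
  size 1 → [0]=1  [6]=1  [7]=1
  size 2 → [0,6]=2  [0,7]=2  [2,7]=1  [5,6]=1  [6,7]=2
  size 3 → [0,2,7]=3  [0,5,6]=3  [0,6,7]=6  [1,2,7]=1  [2,6,7]=3  [4,5,6]=1  [5,6,7]=3
  size 4 → [0,1,2,7]=4  [0,2,6,7]=12  [0,4,5,6]=4  [0,5,6,7]=12  [1,2,6,7]=4  [2,5,6,7]=6  [3,4,5,6]=1  [4,5,6,7]=4
  size 5 → [0,1,2,6,7]=20  [0,2,5,6,7]=30  [0,3,4,5,6]=5  [0,4,5,6,7]=20  [1,2,5,6,7]=10  [2,4,5,6,7]=10  [3,4,5,6,7]=5
  size 6 → [0,1,2,5,6,7]=60  [0,2,4,5,6,7]=60  [0,3,4,5,6,7]=30  [1,2,4,5,6,7]=20  [2,3,4,5,6,7]=15
  first=0(h) contributes 35
  first=1(j) contributes 105
  first=3(i) contributes 140
|[w]| = 280

280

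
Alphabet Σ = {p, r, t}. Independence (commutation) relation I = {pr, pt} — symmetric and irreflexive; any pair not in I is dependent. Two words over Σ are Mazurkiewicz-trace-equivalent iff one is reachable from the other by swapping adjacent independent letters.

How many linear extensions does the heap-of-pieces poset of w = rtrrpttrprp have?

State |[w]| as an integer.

165

piece 0:r — minimal
piece 1:t rests on {0:r}
piece 2:r rests on {1:t}
piece 3:r rests on {2:r}
piece 4:p — minimal
piece 5:t rests on {3:r}
piece 6:t rests on {5:t}
piece 7:r rests on {6:t}
piece 8:p rests on {4:p}
piece 9:r rests on {7:r}
piece 10:p rests on {8:p}
minimal pieces: {0:r, 4:p}
ways to finish when only these pieces remain (= sum over removing one remaining piece with nothing left below it):
  1 left: {9}→1  {10}→1
  2 left: {7,9}→1  {8,10}→1  {9,10}→2
  3 left: {4,8,10}→1  {6,7,9}→1  {7,9,10}→3  {8,9,10}→3
  4 left: {4,8,9,10}→4  {5,6,7,9}→1  {6,7,9,10}→4  {7,8,9,10}→6
  5 left: {3,5,6,7,9}→1  {4,7,8,9,10}→10  {5,6,7,9,10}→5  {6,7,8,9,10}→10
  6 left: {2,3,5,6,7,9}→1  {3,5,6,7,9,10}→6  {4,6,7,8,9,10}→20  {5,6,7,8,9,10}→15
  7 left: {1,2,3,5,6,7,9}→1  {2,3,5,6,7,9,10}→7  {3,5,6,7,8,9,10}→21  {4,5,6,7,8,9,10}→35
  8 left: {0,1,2,3,5,6,7,9}→1  {1,2,3,5,6,7,9,10}→8  {2,3,5,6,7,8,9,10}→28  {3,4,5,6,7,8,9,10}→56
  9 left: {0,1,2,3,5,6,7,9,10}→9  {1,2,3,5,6,7,8,9,10}→36  {2,3,4,5,6,7,8,9,10}→84
  placing 0:r first → 120 extensions
  placing 4:p first → 45 extensions
total linear extensions = 165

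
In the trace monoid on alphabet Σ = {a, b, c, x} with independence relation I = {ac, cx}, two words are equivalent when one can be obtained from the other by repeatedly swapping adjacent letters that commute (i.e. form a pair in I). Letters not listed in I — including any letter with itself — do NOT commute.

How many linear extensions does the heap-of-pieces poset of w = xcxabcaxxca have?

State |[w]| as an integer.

drop 0:x onto floor
drop 1:c onto floor
drop 2:x onto {0:x}
drop 3:a onto {2:x}
drop 4:b onto {1:c, 3:a}
drop 5:c onto {4:b}
drop 6:a onto {4:b}
drop 7:x onto {6:a}
drop 8:x onto {7:x}
drop 9:c onto {5:c}
drop 10:a onto {8:x}
ground layer = {0:x, 1:c}
drop-orders for the pieces not yet dropped (sum over which currently-grounded one goes next):
  1 to go: {9} 1  {10} 1
  2 to go: {5,9} 1  {8,10} 1  {9,10} 2
  3 to go: {5,9,10} 3  {7,8,10} 1  {8,9,10} 3
  4 to go: {5,8,9,10} 6  {6,7,8,10} 1  {7,8,9,10} 4
  5 to go: {5,7,8,9,10} 10  {6,7,8,9,10} 5
  6 to go: {5,6,7,8,9,10} 15
  7 to go: {4,5,6,7,8,9,10} 15
  8 to go: {1,4,5,6,7,8,9,10} 15  {3,4,5,6,7,8,9,10} 15
  9 to go: {1,3,4,5,6,7,8,9,10} 30  {2,3,4,5,6,7,8,9,10} 15
  if 0:x drops first: 45 orders
  if 1:c drops first: 15 orders
heap linearizations: 60

60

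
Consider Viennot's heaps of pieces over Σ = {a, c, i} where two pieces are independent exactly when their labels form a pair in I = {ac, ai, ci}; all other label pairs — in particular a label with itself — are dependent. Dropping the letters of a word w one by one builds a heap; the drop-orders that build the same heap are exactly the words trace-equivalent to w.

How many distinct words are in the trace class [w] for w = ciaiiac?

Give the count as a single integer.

piece 0:c — minimal
piece 1:i — minimal
piece 2:a — minimal
piece 3:i rests on {1:i}
piece 4:i rests on {3:i}
piece 5:a rests on {2:a}
piece 6:c rests on {0:c}
minimal pieces: {0:c, 1:i, 2:a}
ways to finish when only these pieces remain (= sum over removing one remaining piece with nothing left below it):
  1 left: {4}→1  {5}→1  {6}→1
  2 left: {0,6}→1  {2,5}→1  {3,4}→1  {4,5}→2  {4,6}→2  {5,6}→2
  3 left: {0,4,6}→3  {0,5,6}→3  {1,3,4}→1  {2,4,5}→3  {2,5,6}→3  {3,4,5}→3  {3,4,6}→3  {4,5,6}→6
  4 left: {0,2,5,6}→6  {0,3,4,6}→6  {0,4,5,6}→12  {1,3,4,5}→4  {1,3,4,6}→4  {2,3,4,5}→6  {2,4,5,6}→12  {3,4,5,6}→12
  5 left: {0,1,3,4,6}→10  {0,2,4,5,6}→30  {0,3,4,5,6}→30  {1,2,3,4,5}→10  {1,3,4,5,6}→20  {2,3,4,5,6}→30
  placing 0:c first → 60 extensions
  placing 1:i first → 90 extensions
  placing 2:a first → 60 extensions
total linear extensions = 210

210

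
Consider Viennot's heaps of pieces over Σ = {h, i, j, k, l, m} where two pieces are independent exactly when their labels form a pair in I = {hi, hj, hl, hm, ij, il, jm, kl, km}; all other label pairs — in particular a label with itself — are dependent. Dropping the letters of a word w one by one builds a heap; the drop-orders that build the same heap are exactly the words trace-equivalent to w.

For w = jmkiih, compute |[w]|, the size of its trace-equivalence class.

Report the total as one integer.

0(j) covers ∅
1(m) covers ∅
2(k) covers 0:j
3(i) covers 1:m, 2:k
4(i) covers 3:i
5(h) covers 2:k
floor of heap: 0:j, 1:m
completions by unplaced set U, small U first (add the entries for U minus each lowest piece of U):
  |U|=1: {4}:1  {5}:1
  |U|=2: {3,4}:1  {4,5}:2
  |U|=3: {1,3,4}:1  {3,4,5}:3
  |U|=4: {1,3,4,5}:4  {2,3,4,5}:3
  start at 0(j): 7
  start at 1(m): 3
sum over floor = 10

10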